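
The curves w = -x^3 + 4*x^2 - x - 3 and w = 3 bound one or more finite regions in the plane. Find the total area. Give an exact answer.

Set the curves equal: -x^3 + 4*x^2 - x - 3 = 3, so -x^3 + 4*x^2 - x - 6 = 0, which factors as -(x - 3)*(x - 2)*(x + 1) = 0. The curves meet at x = -1, 2, 3.
On [-1, 2], w = 3 is on top; that piece has area ∫[-1,2] (-(-x^3 + 4*x^2 - x - 6)) dx = 45/4.
On [2, 3], w = -x^3 + 4*x^2 - x - 3 is on top; that piece has area ∫[2,3] (-x^3 + 4*x^2 - x - 6) dx = 7/12.
Total enclosed area = 45/4 + 7/12 = 71/6.

71/6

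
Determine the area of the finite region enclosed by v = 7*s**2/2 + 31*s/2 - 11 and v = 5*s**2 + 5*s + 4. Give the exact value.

Set the curves equal: 7*s**2/2 + 31*s/2 - 11 = 5*s**2 + 5*s + 4, so -3*s**2/2 + 21*s/2 - 15 = 0, which factors as -3*(s - 5)*(s - 2)/2 = 0. The curves meet at s = 2, 5.
On [2, 5], v = 7*s**2/2 + 31*s/2 - 11 is on top; that piece has area ∫[2,5] (-3*s**2/2 + 21*s/2 - 15) ds = 27/4.

27/4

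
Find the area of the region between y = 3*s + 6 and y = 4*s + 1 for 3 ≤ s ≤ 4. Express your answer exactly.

On [3, 4], (3*s + 6) - (4*s + 1) = -s + 5 is ≥ 0 throughout, so the area is a single integral of |-s + 5|.
∫[3,4] (-s + 5) ds = 3/2.

3/2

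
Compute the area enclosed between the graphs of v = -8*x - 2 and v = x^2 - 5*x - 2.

Set the curves equal: -8*x - 2 = x^2 - 5*x - 2, so -x^2 - 3*x = 0, which factors as -x*(x + 3) = 0. The curves meet at x = -3, 0.
On [-3, 0], v = -8*x - 2 is on top; that piece has area ∫[-3,0] (-x^2 - 3*x) dx = 9/2.

9/2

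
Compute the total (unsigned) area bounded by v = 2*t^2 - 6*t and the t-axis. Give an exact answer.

9

The curve meets the t-axis where 2*t^2 - 6*t = 0, i.e. 2*t*(t - 3) = 0, at t = 0, 3.
On [0, 3] the curve lies below the axis; ∫[0,3] (2*t^2 - 6*t) dt = -9, giving area 9.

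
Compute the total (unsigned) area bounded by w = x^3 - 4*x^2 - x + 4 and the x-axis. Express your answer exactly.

253/12

The curve meets the x-axis where x^3 - 4*x^2 - x + 4 = 0, i.e. (x - 4)*(x - 1)*(x + 1) = 0, at x = -1, 1, 4.
On [-1, 1] the curve lies above the axis; ∫[-1,1] (x^3 - 4*x^2 - x + 4) dx = 16/3, giving area 16/3.
On [1, 4] the curve lies below the axis; ∫[1,4] (x^3 - 4*x^2 - x + 4) dx = -63/4, giving area 63/4.
Total area = 16/3 + 63/4 = 253/12.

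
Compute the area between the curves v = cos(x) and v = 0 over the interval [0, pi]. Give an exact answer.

The difference (cos(x)) - (0) = cos(x) changes sign at x = pi/2 inside [0, pi], so split the integral there.
∫[0,pi/2] (cos(x)) dx = 1.
∫[pi/2,pi] (cos(x)) dx = -1; the area of that piece is 1.
Total area = 1 + 1 = 2.

2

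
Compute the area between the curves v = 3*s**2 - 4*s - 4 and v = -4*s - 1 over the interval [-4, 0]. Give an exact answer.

The difference (3*s**2 - 4*s - 4) - (-4*s - 1) = 3*s**2 - 3 changes sign at s = -1 inside [-4, 0], so split the integral there.
∫[-4,-1] (3*s**2 - 3) ds = 54.
∫[-1,0] (3*s**2 - 3) ds = -2; the area of that piece is 2.
Total area = 54 + 2 = 56.

56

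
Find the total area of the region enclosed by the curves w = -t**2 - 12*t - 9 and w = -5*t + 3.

1/6

Set the curves equal: -t**2 - 12*t - 9 = -5*t + 3, so -t**2 - 7*t - 12 = 0, which factors as -(t + 3)*(t + 4) = 0. The curves meet at t = -4, -3.
On [-4, -3], w = -t**2 - 12*t - 9 is on top; that piece has area ∫[-4,-3] (-t**2 - 7*t - 12) dt = 1/6.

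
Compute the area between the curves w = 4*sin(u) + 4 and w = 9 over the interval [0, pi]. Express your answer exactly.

-8 + 5*pi

On [0, pi], (4*sin(u) + 4) - (9) = 4*sin(u) - 5 is ≤ 0 throughout, so the area is a single integral of |4*sin(u) - 5|.
∫[0,pi] (4*sin(u) - 5) du = 8 - 5*pi; the area of that piece is -8 + 5*pi.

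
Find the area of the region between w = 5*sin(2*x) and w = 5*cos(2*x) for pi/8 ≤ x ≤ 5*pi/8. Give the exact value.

On [pi/8, 5*pi/8], (5*sin(2*x)) - (5*cos(2*x)) = 5*sin(2*x) - 5*cos(2*x) is ≥ 0 throughout, so the area is a single integral of |5*sin(2*x) - 5*cos(2*x)|.
∫[pi/8,5*pi/8] (5*sin(2*x) - 5*cos(2*x)) dx = 5*sqrt(2).

5*sqrt(2)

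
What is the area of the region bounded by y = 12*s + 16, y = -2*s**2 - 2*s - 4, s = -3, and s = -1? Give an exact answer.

The difference (12*s + 16) - (-2*s**2 - 2*s - 4) = 2*s**2 + 14*s + 20 changes sign at s = -2 inside [-3, -1], so split the integral there.
∫[-3,-2] (2*s**2 + 14*s + 20) ds = -7/3; the area of that piece is 7/3.
∫[-2,-1] (2*s**2 + 14*s + 20) ds = 11/3.
Total area = 7/3 + 11/3 = 6.

6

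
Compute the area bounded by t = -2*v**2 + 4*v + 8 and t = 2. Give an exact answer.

Both boundary curves give t as a function of v, so integrate with respect to v. Setting them equal: -2*v**2 + 4*v + 6 = 0, i.e. -2*(v - 3)*(v + 1) = 0, so they meet at v = -1, 3.
For v in [-1, 3], t = -2*v**2 + 4*v + 8 is on the right; area = ∫[-1,3] (-2*v**2 + 4*v + 6) dv = 64/3.

64/3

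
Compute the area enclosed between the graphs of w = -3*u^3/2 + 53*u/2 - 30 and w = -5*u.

Set the curves equal: -3*u^3/2 + 53*u/2 - 30 = -5*u, so -3*u^3/2 + 63*u/2 - 30 = 0, which factors as -3*(u - 4)*(u - 1)*(u + 5)/2 = 0. The curves meet at u = -5, 1, 4.
On [-5, 1], w = -5*u is on top; that piece has area ∫[-5,1] (-(-3*u^3/2 + 63*u/2 - 30)) du = 324.
On [1, 4], w = -3*u^3/2 + 53*u/2 - 30 is on top; that piece has area ∫[1,4] (-3*u^3/2 + 63*u/2 - 30) du = 405/8.
Total enclosed area = 324 + 405/8 = 2997/8.

2997/8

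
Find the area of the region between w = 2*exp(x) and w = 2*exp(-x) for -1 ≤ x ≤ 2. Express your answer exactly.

-8 + 2*exp(-2) + 2*exp(-1) + 2*exp(1) + 2*exp(2)

The difference (2*exp(x)) - (2*exp(-x)) = 2*exp(x) - 2*exp(-x) changes sign at x = 0 inside [-1, 2], so split the integral there.
∫[-1,0] (2*exp(x) - 2*exp(-x)) dx = -2*exp(1) - 2*exp(-1) + 4; the area of that piece is -4 + 2*exp(-1) + 2*exp(1).
∫[0,2] (2*exp(x) - 2*exp(-x)) dx = -4 + 2*exp(-2) + 2*exp(2).
Total area = (-4 + 2*exp(-1) + 2*exp(1)) + (-4 + 2*exp(-2) + 2*exp(2)) = -8 + 2*exp(-2) + 2*exp(-1) + 2*exp(1) + 2*exp(2).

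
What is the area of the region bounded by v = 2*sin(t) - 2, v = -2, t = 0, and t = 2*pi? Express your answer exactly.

The difference (2*sin(t) - 2) - (-2) = 2*sin(t) changes sign at t = pi inside [0, 2*pi], so split the integral there.
∫[0,pi] (2*sin(t)) dt = 4.
∫[pi,2*pi] (2*sin(t)) dt = -4; the area of that piece is 4.
Total area = 4 + 4 = 8.

8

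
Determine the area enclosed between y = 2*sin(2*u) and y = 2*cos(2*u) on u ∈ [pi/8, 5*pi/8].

On [pi/8, 5*pi/8], (2*sin(2*u)) - (2*cos(2*u)) = 2*sin(2*u) - 2*cos(2*u) is ≥ 0 throughout, so the area is a single integral of |2*sin(2*u) - 2*cos(2*u)|.
∫[pi/8,5*pi/8] (2*sin(2*u) - 2*cos(2*u)) du = 2*sqrt(2).

2*sqrt(2)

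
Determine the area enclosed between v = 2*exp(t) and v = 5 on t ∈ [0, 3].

The difference (2*exp(t)) - (5) = 2*exp(t) - 5 changes sign at t = log(5/2) inside [0, 3], so split the integral there.
∫[0,log(5/2)] (2*exp(t) - 5) dt = log(32/3125) + 3; the area of that piece is -3 + log(3125/32).
∫[log(5/2),3] (2*exp(t) - 5) dt = -20 - 5*log(2) + 5*log(5) + 2*exp(3).
Total area = (-3 + log(3125/32)) + (-20 - 5*log(2) + 5*log(5) + 2*exp(3)) = -23 - 10*log(2) + 10*log(5) + 2*exp(3).

-23 - 10*log(2) + 10*log(5) + 2*exp(3)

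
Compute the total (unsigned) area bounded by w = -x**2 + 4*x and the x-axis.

The curve meets the x-axis where -x**2 + 4*x = 0, i.e. -x*(x - 4) = 0, at x = 0, 4.
On [0, 4] the curve lies above the axis; ∫[0,4] (-x**2 + 4*x) dx = 32/3, giving area 32/3.

32/3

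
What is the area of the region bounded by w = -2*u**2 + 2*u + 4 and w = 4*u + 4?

Set the curves equal: -2*u**2 + 2*u + 4 = 4*u + 4, so -2*u**2 - 2*u = 0, which factors as -2*u*(u + 1) = 0. The curves meet at u = -1, 0.
On [-1, 0], w = -2*u**2 + 2*u + 4 is on top; that piece has area ∫[-1,0] (-2*u**2 - 2*u) du = 1/3.

1/3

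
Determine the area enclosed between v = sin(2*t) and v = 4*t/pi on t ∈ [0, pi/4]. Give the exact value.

1/2 - pi/8

On [0, pi/4], (sin(2*t)) - (4*t/pi) = -4*t/pi + sin(2*t) is ≥ 0 throughout, so the area is a single integral of |-4*t/pi + sin(2*t)|.
∫[0,pi/4] (-4*t/pi + sin(2*t)) dt = 1/2 - pi/8.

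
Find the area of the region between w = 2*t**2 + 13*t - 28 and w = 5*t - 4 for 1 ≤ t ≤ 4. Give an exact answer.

134/3

The difference (2*t**2 + 13*t - 28) - (5*t - 4) = 2*t**2 + 8*t - 24 changes sign at t = 2 inside [1, 4], so split the integral there.
∫[1,2] (2*t**2 + 8*t - 24) dt = -22/3; the area of that piece is 22/3.
∫[2,4] (2*t**2 + 8*t - 24) dt = 112/3.
Total area = 22/3 + 112/3 = 134/3.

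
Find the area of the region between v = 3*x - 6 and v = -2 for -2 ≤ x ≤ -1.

On [-2, -1], (3*x - 6) - (-2) = 3*x - 4 is ≤ 0 throughout, so the area is a single integral of |3*x - 4|.
∫[-2,-1] (3*x - 4) dx = -17/2; the area of that piece is 17/2.

17/2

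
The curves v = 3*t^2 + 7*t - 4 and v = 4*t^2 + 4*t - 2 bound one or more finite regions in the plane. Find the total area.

Set the curves equal: 3*t^2 + 7*t - 4 = 4*t^2 + 4*t - 2, so -t^2 + 3*t - 2 = 0, which factors as -(t - 2)*(t - 1) = 0. The curves meet at t = 1, 2.
On [1, 2], v = 3*t^2 + 7*t - 4 is on top; that piece has area ∫[1,2] (-t^2 + 3*t - 2) dt = 1/6.

1/6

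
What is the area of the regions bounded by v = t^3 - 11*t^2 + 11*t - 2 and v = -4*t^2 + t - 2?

Set the curves equal: t^3 - 11*t^2 + 11*t - 2 = -4*t^2 + t - 2, so t^3 - 7*t^2 + 10*t = 0, which factors as t*(t - 5)*(t - 2) = 0. The curves meet at t = 0, 2, 5.
On [0, 2], v = t^3 - 11*t^2 + 11*t - 2 is on top; that piece has area ∫[0,2] (t^3 - 7*t^2 + 10*t) dt = 16/3.
On [2, 5], v = -4*t^2 + t - 2 is on top; that piece has area ∫[2,5] (-(t^3 - 7*t^2 + 10*t)) dt = 63/4.
Total enclosed area = 16/3 + 63/4 = 253/12.

253/12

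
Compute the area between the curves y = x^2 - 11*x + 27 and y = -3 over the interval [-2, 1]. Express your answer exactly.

219/2

On [-2, 1], (x^2 - 11*x + 27) - (-3) = x^2 - 11*x + 30 is ≥ 0 throughout, so the area is a single integral of |x^2 - 11*x + 30|.
∫[-2,1] (x^2 - 11*x + 30) dx = 219/2.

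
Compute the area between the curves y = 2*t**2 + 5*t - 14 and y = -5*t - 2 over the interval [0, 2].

The difference (2*t**2 + 5*t - 14) - (-5*t - 2) = 2*t**2 + 10*t - 12 changes sign at t = 1 inside [0, 2], so split the integral there.
∫[0,1] (2*t**2 + 10*t - 12) dt = -19/3; the area of that piece is 19/3.
∫[1,2] (2*t**2 + 10*t - 12) dt = 23/3.
Total area = 19/3 + 23/3 = 14.

14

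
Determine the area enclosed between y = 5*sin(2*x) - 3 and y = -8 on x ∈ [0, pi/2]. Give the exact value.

On [0, pi/2], (5*sin(2*x) - 3) - (-8) = 5*sin(2*x) + 5 is ≥ 0 throughout, so the area is a single integral of |5*sin(2*x) + 5|.
∫[0,pi/2] (5*sin(2*x) + 5) dx = 5 + 5*pi/2.

5 + 5*pi/2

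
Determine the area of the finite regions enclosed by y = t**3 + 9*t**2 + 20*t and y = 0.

131/4

Set the curves equal: t**3 + 9*t**2 + 20*t = 0, so t**3 + 9*t**2 + 20*t = 0, which factors as t*(t + 4)*(t + 5) = 0. The curves meet at t = -5, -4, 0.
On [-5, -4], y = t**3 + 9*t**2 + 20*t is on top; that piece has area ∫[-5,-4] (t**3 + 9*t**2 + 20*t) dt = 3/4.
On [-4, 0], y = 0 is on top; that piece has area ∫[-4,0] (-(t**3 + 9*t**2 + 20*t)) dt = 32.
Total enclosed area = 3/4 + 32 = 131/4.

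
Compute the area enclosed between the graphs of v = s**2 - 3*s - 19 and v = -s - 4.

Set the curves equal: s**2 - 3*s - 19 = -s - 4, so s**2 - 2*s - 15 = 0, which factors as (s - 5)*(s + 3) = 0. The curves meet at s = -3, 5.
On [-3, 5], v = -s - 4 is on top; that piece has area ∫[-3,5] (-(s**2 - 2*s - 15)) ds = 256/3.

256/3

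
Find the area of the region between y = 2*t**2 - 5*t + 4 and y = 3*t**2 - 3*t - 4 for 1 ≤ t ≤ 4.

The difference (2*t**2 - 5*t + 4) - (3*t**2 - 3*t - 4) = -t**2 - 2*t + 8 changes sign at t = 2 inside [1, 4], so split the integral there.
∫[1,2] (-t**2 - 2*t + 8) dt = 8/3.
∫[2,4] (-t**2 - 2*t + 8) dt = -44/3; the area of that piece is 44/3.
Total area = 8/3 + 44/3 = 52/3.

52/3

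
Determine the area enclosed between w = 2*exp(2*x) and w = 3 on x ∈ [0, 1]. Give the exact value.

The difference (2*exp(2*x)) - (3) = 2*exp(2*x) - 3 changes sign at x = -log(2)/2 + log(3)/2 inside [0, 1], so split the integral there.
∫[0,-log(2)/2 + log(3)/2] (2*exp(2*x) - 3) dx = log(2*sqrt(6)/9) + 1/2; the area of that piece is -1/2 + log(3*sqrt(6)/4).
∫[-log(2)/2 + log(3)/2,1] (2*exp(2*x) - 3) dx = -9/2 - 3*log(2)/2 + 3*log(3)/2 + exp(2).
Total area = (-1/2 + log(3*sqrt(6)/4)) + (-9/2 - 3*log(2)/2 + 3*log(3)/2 + exp(2)) = -5 - 7*log(2)/2 + log(6)/2 + 5*log(3)/2 + exp(2).

-5 - 7*log(2)/2 + log(6)/2 + 5*log(3)/2 + exp(2)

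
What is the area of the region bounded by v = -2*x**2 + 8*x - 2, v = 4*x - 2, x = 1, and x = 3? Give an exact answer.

4

The difference (-2*x**2 + 8*x - 2) - (4*x - 2) = -2*x**2 + 4*x changes sign at x = 2 inside [1, 3], so split the integral there.
∫[1,2] (-2*x**2 + 4*x) dx = 4/3.
∫[2,3] (-2*x**2 + 4*x) dx = -8/3; the area of that piece is 8/3.
Total area = 4/3 + 8/3 = 4.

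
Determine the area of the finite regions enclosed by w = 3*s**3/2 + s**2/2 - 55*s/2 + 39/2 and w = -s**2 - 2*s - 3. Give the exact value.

Set the curves equal: 3*s**3/2 + s**2/2 - 55*s/2 + 39/2 = -s**2 - 2*s - 3, so 3*s**3/2 + 3*s**2/2 - 51*s/2 + 45/2 = 0, which factors as 3*(s - 3)*(s - 1)*(s + 5)/2 = 0. The curves meet at s = -5, 1, 3.
On [-5, 1], w = 3*s**3/2 + s**2/2 - 55*s/2 + 39/2 is on top; that piece has area ∫[-5,1] (3*s**3/2 + 3*s**2/2 - 51*s/2 + 45/2) ds = 270.
On [1, 3], w = -s**2 - 2*s - 3 is on top; that piece has area ∫[1,3] (-(3*s**3/2 + 3*s**2/2 - 51*s/2 + 45/2)) ds = 14.
Total enclosed area = 270 + 14 = 284.

284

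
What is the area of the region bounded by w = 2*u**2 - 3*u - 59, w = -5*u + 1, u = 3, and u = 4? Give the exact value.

On [3, 4], (2*u**2 - 3*u - 59) - (-5*u + 1) = 2*u**2 + 2*u - 60 is ≤ 0 throughout, so the area is a single integral of |2*u**2 + 2*u - 60|.
∫[3,4] (2*u**2 + 2*u - 60) du = -85/3; the area of that piece is 85/3.

85/3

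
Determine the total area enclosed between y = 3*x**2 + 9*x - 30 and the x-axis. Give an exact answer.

The curve meets the x-axis where 3*x**2 + 9*x - 30 = 0, i.e. 3*(x - 2)*(x + 5) = 0, at x = -5, 2.
On [-5, 2] the curve lies below the axis; ∫[-5,2] (3*x**2 + 9*x - 30) dx = -343/2, giving area 343/2.

343/2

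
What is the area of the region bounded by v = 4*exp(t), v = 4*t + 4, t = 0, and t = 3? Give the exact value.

On [0, 3], (4*exp(t)) - (4*t + 4) = -4*t + 4*exp(t) - 4 is ≥ 0 throughout, so the area is a single integral of |-4*t + 4*exp(t) - 4|.
∫[0,3] (-4*t + 4*exp(t) - 4) dt = -34 + 4*exp(3).

-34 + 4*exp(3)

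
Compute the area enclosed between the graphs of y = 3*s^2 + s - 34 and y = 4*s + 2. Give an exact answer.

343/2

Set the curves equal: 3*s^2 + s - 34 = 4*s + 2, so 3*s^2 - 3*s - 36 = 0, which factors as 3*(s - 4)*(s + 3) = 0. The curves meet at s = -3, 4.
On [-3, 4], y = 4*s + 2 is on top; that piece has area ∫[-3,4] (-(3*s^2 - 3*s - 36)) ds = 343/2.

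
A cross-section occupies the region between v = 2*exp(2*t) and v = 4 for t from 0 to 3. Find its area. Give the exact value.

-15 + 4*log(2) + exp(6)

The difference (2*exp(2*t)) - (4) = 2*exp(2*t) - 4 changes sign at t = log(2)/2 inside [0, 3], so split the integral there.
∫[0,log(2)/2] (2*exp(2*t) - 4) dt = 1 - log(4); the area of that piece is -1 + log(4).
∫[log(2)/2,3] (2*exp(2*t) - 4) dt = -14 + 2*log(2) + exp(6).
Total area = (-1 + log(4)) + (-14 + 2*log(2) + exp(6)) = -15 + 4*log(2) + exp(6).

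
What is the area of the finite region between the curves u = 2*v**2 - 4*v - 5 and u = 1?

64/3

Both boundary curves give u as a function of v, so integrate with respect to v. Setting them equal: 2*v**2 - 4*v - 6 = 0, i.e. 2*(v - 3)*(v + 1) = 0, so they meet at v = -1, 3.
For v in [-1, 3], u = 2*v**2 - 4*v - 5 is on the left; area = ∫[-1,3] (-(2*v**2 - 4*v - 6)) dv = 64/3.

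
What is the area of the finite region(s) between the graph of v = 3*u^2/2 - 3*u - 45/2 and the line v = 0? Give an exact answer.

128

The curve meets the u-axis where 3*u^2/2 - 3*u - 45/2 = 0, i.e. 3*(u - 5)*(u + 3)/2 = 0, at u = -3, 5.
On [-3, 5] the curve lies below the axis; ∫[-3,5] (3*u^2/2 - 3*u - 45/2) du = -128, giving area 128.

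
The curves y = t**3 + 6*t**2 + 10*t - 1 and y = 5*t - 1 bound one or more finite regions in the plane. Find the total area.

131/4

Set the curves equal: t**3 + 6*t**2 + 10*t - 1 = 5*t - 1, so t**3 + 6*t**2 + 5*t = 0, which factors as t*(t + 1)*(t + 5) = 0. The curves meet at t = -5, -1, 0.
On [-5, -1], y = t**3 + 6*t**2 + 10*t - 1 is on top; that piece has area ∫[-5,-1] (t**3 + 6*t**2 + 5*t) dt = 32.
On [-1, 0], y = 5*t - 1 is on top; that piece has area ∫[-1,0] (-(t**3 + 6*t**2 + 5*t)) dt = 3/4.
Total enclosed area = 32 + 3/4 = 131/4.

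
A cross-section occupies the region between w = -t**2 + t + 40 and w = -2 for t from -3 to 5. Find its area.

On [-3, 5], (-t**2 + t + 40) - (-2) = -t**2 + t + 42 is ≥ 0 throughout, so the area is a single integral of |-t**2 + t + 42|.
∫[-3,5] (-t**2 + t + 42) dt = 880/3.

880/3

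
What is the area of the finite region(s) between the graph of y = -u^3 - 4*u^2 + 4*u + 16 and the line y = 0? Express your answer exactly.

148/3

The curve meets the u-axis where -u^3 - 4*u^2 + 4*u + 16 = 0, i.e. -(u - 2)*(u + 2)*(u + 4) = 0, at u = -4, -2, 2.
On [-4, -2] the curve lies below the axis; ∫[-4,-2] (-u^3 - 4*u^2 + 4*u + 16) du = -20/3, giving area 20/3.
On [-2, 2] the curve lies above the axis; ∫[-2,2] (-u^3 - 4*u^2 + 4*u + 16) du = 128/3, giving area 128/3.
Total area = 20/3 + 128/3 = 148/3.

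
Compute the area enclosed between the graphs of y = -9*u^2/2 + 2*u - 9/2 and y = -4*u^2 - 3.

2/3

Set the curves equal: -9*u^2/2 + 2*u - 9/2 = -4*u^2 - 3, so -u^2/2 + 2*u - 3/2 = 0, which factors as -(u - 3)*(u - 1)/2 = 0. The curves meet at u = 1, 3.
On [1, 3], y = -9*u^2/2 + 2*u - 9/2 is on top; that piece has area ∫[1,3] (-u^2/2 + 2*u - 3/2) du = 2/3.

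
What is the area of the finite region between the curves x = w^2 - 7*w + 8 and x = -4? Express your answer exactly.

1/6

Both boundary curves give x as a function of w, so integrate with respect to w. Setting them equal: w^2 - 7*w + 12 = 0, i.e. (w - 4)*(w - 3) = 0, so they meet at w = 3, 4.
For w in [3, 4], x = w^2 - 7*w + 8 is on the left; area = ∫[3,4] (-(w^2 - 7*w + 12)) dw = 1/6.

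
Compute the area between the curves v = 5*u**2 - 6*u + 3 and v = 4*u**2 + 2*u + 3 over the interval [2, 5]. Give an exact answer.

On [2, 5], (5*u**2 - 6*u + 3) - (4*u**2 + 2*u + 3) = u**2 - 8*u is ≤ 0 throughout, so the area is a single integral of |u**2 - 8*u|.
∫[2,5] (u**2 - 8*u) du = -45; the area of that piece is 45.

45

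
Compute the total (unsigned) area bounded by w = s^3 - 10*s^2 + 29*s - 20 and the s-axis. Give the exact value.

The curve meets the s-axis where s^3 - 10*s^2 + 29*s - 20 = 0, i.e. (s - 5)*(s - 4)*(s - 1) = 0, at s = 1, 4, 5.
On [1, 4] the curve lies above the axis; ∫[1,4] (s^3 - 10*s^2 + 29*s - 20) ds = 45/4, giving area 45/4.
On [4, 5] the curve lies below the axis; ∫[4,5] (s^3 - 10*s^2 + 29*s - 20) ds = -7/12, giving area 7/12.
Total area = 45/4 + 7/12 = 71/6.

71/6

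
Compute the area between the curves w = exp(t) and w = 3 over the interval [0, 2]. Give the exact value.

-11 + 6*log(3) + exp(2)

The difference (exp(t)) - (3) = exp(t) - 3 changes sign at t = log(3) inside [0, 2], so split the integral there.
∫[0,log(3)] (exp(t) - 3) dt = 2 - log(27); the area of that piece is -2 + log(27).
∫[log(3),2] (exp(t) - 3) dt = -9 + 3*log(3) + exp(2).
Total area = (-2 + log(27)) + (-9 + 3*log(3) + exp(2)) = -11 + 6*log(3) + exp(2).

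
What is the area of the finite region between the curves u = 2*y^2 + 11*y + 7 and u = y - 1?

Both boundary curves give u as a function of y, so integrate with respect to y. Setting them equal: 2*y^2 + 10*y + 8 = 0, i.e. 2*(y + 1)*(y + 4) = 0, so they meet at y = -4, -1.
For y in [-4, -1], u = 2*y^2 + 11*y + 7 is on the left; area = ∫[-4,-1] (-(2*y^2 + 10*y + 8)) dy = 9.

9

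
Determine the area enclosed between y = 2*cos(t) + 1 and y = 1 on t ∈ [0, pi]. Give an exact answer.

4

The difference (2*cos(t) + 1) - (1) = 2*cos(t) changes sign at t = pi/2 inside [0, pi], so split the integral there.
∫[0,pi/2] (2*cos(t)) dt = 2.
∫[pi/2,pi] (2*cos(t)) dt = -2; the area of that piece is 2.
Total area = 2 + 2 = 4.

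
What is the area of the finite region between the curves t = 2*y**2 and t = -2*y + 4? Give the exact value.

9

Both boundary curves give t as a function of y, so integrate with respect to y. Setting them equal: 2*y**2 + 2*y - 4 = 0, i.e. 2*(y - 1)*(y + 2) = 0, so they meet at y = -2, 1.
For y in [-2, 1], t = 2*y**2 is on the left; area = ∫[-2,1] (-(2*y**2 + 2*y - 4)) dy = 9.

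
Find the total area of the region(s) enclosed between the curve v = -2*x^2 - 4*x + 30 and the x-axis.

512/3

The curve meets the x-axis where -2*x^2 - 4*x + 30 = 0, i.e. -2*(x - 3)*(x + 5) = 0, at x = -5, 3.
On [-5, 3] the curve lies above the axis; ∫[-5,3] (-2*x^2 - 4*x + 30) dx = 512/3, giving area 512/3.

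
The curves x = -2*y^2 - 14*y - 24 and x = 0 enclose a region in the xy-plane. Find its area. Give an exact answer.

Both boundary curves give x as a function of y, so integrate with respect to y. Setting them equal: -2*y^2 - 14*y - 24 = 0, i.e. -2*(y + 3)*(y + 4) = 0, so they meet at y = -4, -3.
For y in [-4, -3], x = -2*y^2 - 14*y - 24 is on the right; area = ∫[-4,-3] (-2*y^2 - 14*y - 24) dy = 1/3.

1/3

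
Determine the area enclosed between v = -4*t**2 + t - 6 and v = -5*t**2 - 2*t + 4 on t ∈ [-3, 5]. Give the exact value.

259/3

The difference (-4*t**2 + t - 6) - (-5*t**2 - 2*t + 4) = t**2 + 3*t - 10 changes sign at t = 2 inside [-3, 5], so split the integral there.
∫[-3,2] (t**2 + 3*t - 10) dt = -275/6; the area of that piece is 275/6.
∫[2,5] (t**2 + 3*t - 10) dt = 81/2.
Total area = 275/6 + 81/2 = 259/3.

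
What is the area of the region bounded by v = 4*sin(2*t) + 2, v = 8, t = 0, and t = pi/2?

On [0, pi/2], (4*sin(2*t) + 2) - (8) = 4*sin(2*t) - 6 is ≤ 0 throughout, so the area is a single integral of |4*sin(2*t) - 6|.
∫[0,pi/2] (4*sin(2*t) - 6) dt = 4 - 3*pi; the area of that piece is -4 + 3*pi.

-4 + 3*pi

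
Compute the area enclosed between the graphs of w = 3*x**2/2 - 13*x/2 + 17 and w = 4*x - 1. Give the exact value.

1/4

Set the curves equal: 3*x**2/2 - 13*x/2 + 17 = 4*x - 1, so 3*x**2/2 - 21*x/2 + 18 = 0, which factors as 3*(x - 4)*(x - 3)/2 = 0. The curves meet at x = 3, 4.
On [3, 4], w = 4*x - 1 is on top; that piece has area ∫[3,4] (-(3*x**2/2 - 21*x/2 + 18)) dx = 1/4.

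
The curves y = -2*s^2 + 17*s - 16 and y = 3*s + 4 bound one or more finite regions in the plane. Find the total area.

Set the curves equal: -2*s^2 + 17*s - 16 = 3*s + 4, so -2*s^2 + 14*s - 20 = 0, which factors as -2*(s - 5)*(s - 2) = 0. The curves meet at s = 2, 5.
On [2, 5], y = -2*s^2 + 17*s - 16 is on top; that piece has area ∫[2,5] (-2*s^2 + 14*s - 20) ds = 9.

9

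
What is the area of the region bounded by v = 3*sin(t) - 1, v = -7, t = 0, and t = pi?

6 + 6*pi

On [0, pi], (3*sin(t) - 1) - (-7) = 3*sin(t) + 6 is ≥ 0 throughout, so the area is a single integral of |3*sin(t) + 6|.
∫[0,pi] (3*sin(t) + 6) dt = 6 + 6*pi.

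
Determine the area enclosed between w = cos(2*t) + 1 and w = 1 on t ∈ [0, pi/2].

The difference (cos(2*t) + 1) - (1) = cos(2*t) changes sign at t = pi/4 inside [0, pi/2], so split the integral there.
∫[0,pi/4] (cos(2*t)) dt = 1/2.
∫[pi/4,pi/2] (cos(2*t)) dt = -1/2; the area of that piece is 1/2.
Total area = 1/2 + 1/2 = 1.

1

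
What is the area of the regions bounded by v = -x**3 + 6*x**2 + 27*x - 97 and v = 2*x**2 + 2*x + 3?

4019/6

Set the curves equal: -x**3 + 6*x**2 + 27*x - 97 = 2*x**2 + 2*x + 3, so -x**3 + 4*x**2 + 25*x - 100 = 0, which factors as -(x - 5)*(x - 4)*(x + 5) = 0. The curves meet at x = -5, 4, 5.
On [-5, 4], v = 2*x**2 + 2*x + 3 is on top; that piece has area ∫[-5,4] (-(-x**3 + 4*x**2 + 25*x - 100)) dx = 2673/4.
On [4, 5], v = -x**3 + 6*x**2 + 27*x - 97 is on top; that piece has area ∫[4,5] (-x**3 + 4*x**2 + 25*x - 100) dx = 19/12.
Total enclosed area = 2673/4 + 19/12 = 4019/6.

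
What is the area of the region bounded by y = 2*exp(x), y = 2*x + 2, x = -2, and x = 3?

-15 - 2*exp(-2) + 2*exp(3)

On [-2, 3], (2*exp(x)) - (2*x + 2) = -2*x + 2*exp(x) - 2 is ≥ 0 throughout, so the area is a single integral of |-2*x + 2*exp(x) - 2|.
∫[-2,3] (-2*x + 2*exp(x) - 2) dx = -15 - 2*exp(-2) + 2*exp(3).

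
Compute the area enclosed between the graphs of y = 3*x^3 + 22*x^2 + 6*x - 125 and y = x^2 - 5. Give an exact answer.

Set the curves equal: 3*x^3 + 22*x^2 + 6*x - 125 = x^2 - 5, so 3*x^3 + 21*x^2 + 6*x - 120 = 0, which factors as 3*(x - 2)*(x + 4)*(x + 5) = 0. The curves meet at x = -5, -4, 2.
On [-5, -4], y = 3*x^3 + 22*x^2 + 6*x - 125 is on top; that piece has area ∫[-5,-4] (3*x^3 + 21*x^2 + 6*x - 120) dx = 13/4.
On [-4, 2], y = x^2 - 5 is on top; that piece has area ∫[-4,2] (-(3*x^3 + 21*x^2 + 6*x - 120)) dx = 432.
Total enclosed area = 13/4 + 432 = 1741/4.

1741/4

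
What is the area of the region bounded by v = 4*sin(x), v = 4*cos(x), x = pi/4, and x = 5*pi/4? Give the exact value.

8*sqrt(2)

On [pi/4, 5*pi/4], (4*sin(x)) - (4*cos(x)) = 4*sin(x) - 4*cos(x) is ≥ 0 throughout, so the area is a single integral of |4*sin(x) - 4*cos(x)|.
∫[pi/4,5*pi/4] (4*sin(x) - 4*cos(x)) dx = 8*sqrt(2).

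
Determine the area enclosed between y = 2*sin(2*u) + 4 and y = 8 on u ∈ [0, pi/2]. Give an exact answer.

On [0, pi/2], (2*sin(2*u) + 4) - (8) = 2*sin(2*u) - 4 is ≤ 0 throughout, so the area is a single integral of |2*sin(2*u) - 4|.
∫[0,pi/2] (2*sin(2*u) - 4) du = 2 - 2*pi; the area of that piece is -2 + 2*pi.

-2 + 2*pi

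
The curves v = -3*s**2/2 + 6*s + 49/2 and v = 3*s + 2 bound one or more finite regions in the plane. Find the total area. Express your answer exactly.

128

Set the curves equal: -3*s**2/2 + 6*s + 49/2 = 3*s + 2, so -3*s**2/2 + 3*s + 45/2 = 0, which factors as -3*(s - 5)*(s + 3)/2 = 0. The curves meet at s = -3, 5.
On [-3, 5], v = -3*s**2/2 + 6*s + 49/2 is on top; that piece has area ∫[-3,5] (-3*s**2/2 + 3*s + 45/2) ds = 128.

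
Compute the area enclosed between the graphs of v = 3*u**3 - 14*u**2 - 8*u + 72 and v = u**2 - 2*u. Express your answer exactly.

Set the curves equal: 3*u**3 - 14*u**2 - 8*u + 72 = u**2 - 2*u, so 3*u**3 - 15*u**2 - 6*u + 72 = 0, which factors as 3*(u - 4)*(u - 3)*(u + 2) = 0. The curves meet at u = -2, 3, 4.
On [-2, 3], v = 3*u**3 - 14*u**2 - 8*u + 72 is on top; that piece has area ∫[-2,3] (3*u**3 - 15*u**2 - 6*u + 72) du = 875/4.
On [3, 4], v = u**2 - 2*u is on top; that piece has area ∫[3,4] (-(3*u**3 - 15*u**2 - 6*u + 72)) du = 11/4.
Total enclosed area = 875/4 + 11/4 = 443/2.

443/2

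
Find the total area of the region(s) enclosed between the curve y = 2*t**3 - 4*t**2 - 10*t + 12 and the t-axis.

253/6

The curve meets the t-axis where 2*t**3 - 4*t**2 - 10*t + 12 = 0, i.e. 2*(t - 3)*(t - 1)*(t + 2) = 0, at t = -2, 1, 3.
On [-2, 1] the curve lies above the axis; ∫[-2,1] (2*t**3 - 4*t**2 - 10*t + 12) dt = 63/2, giving area 63/2.
On [1, 3] the curve lies below the axis; ∫[1,3] (2*t**3 - 4*t**2 - 10*t + 12) dt = -32/3, giving area 32/3.
Total area = 63/2 + 32/3 = 253/6.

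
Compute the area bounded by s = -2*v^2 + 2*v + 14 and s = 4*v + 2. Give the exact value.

125/3

Both boundary curves give s as a function of v, so integrate with respect to v. Setting them equal: -2*v^2 - 2*v + 12 = 0, i.e. -2*(v - 2)*(v + 3) = 0, so they meet at v = -3, 2.
For v in [-3, 2], s = -2*v^2 + 2*v + 14 is on the right; area = ∫[-3,2] (-2*v^2 - 2*v + 12) dv = 125/3.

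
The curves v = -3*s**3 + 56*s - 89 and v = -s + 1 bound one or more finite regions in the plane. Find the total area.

1551/2

Set the curves equal: -3*s**3 + 56*s - 89 = -s + 1, so -3*s**3 + 57*s - 90 = 0, which factors as -3*(s - 3)*(s - 2)*(s + 5) = 0. The curves meet at s = -5, 2, 3.
On [-5, 2], v = -s + 1 is on top; that piece has area ∫[-5,2] (-(-3*s**3 + 57*s - 90)) ds = 3087/4.
On [2, 3], v = -3*s**3 + 56*s - 89 is on top; that piece has area ∫[2,3] (-3*s**3 + 57*s - 90) ds = 15/4.
Total enclosed area = 3087/4 + 15/4 = 1551/2.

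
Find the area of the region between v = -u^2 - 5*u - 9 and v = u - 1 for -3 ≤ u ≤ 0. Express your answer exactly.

The difference (-u^2 - 5*u - 9) - (u - 1) = -u^2 - 6*u - 8 changes sign at u = -2 inside [-3, 0], so split the integral there.
∫[-3,-2] (-u^2 - 6*u - 8) du = 2/3.
∫[-2,0] (-u^2 - 6*u - 8) du = -20/3; the area of that piece is 20/3.
Total area = 2/3 + 20/3 = 22/3.

22/3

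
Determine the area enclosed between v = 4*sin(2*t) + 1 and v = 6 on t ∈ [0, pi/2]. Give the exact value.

On [0, pi/2], (4*sin(2*t) + 1) - (6) = 4*sin(2*t) - 5 is ≤ 0 throughout, so the area is a single integral of |4*sin(2*t) - 5|.
∫[0,pi/2] (4*sin(2*t) - 5) dt = 4 - 5*pi/2; the area of that piece is -4 + 5*pi/2.

-4 + 5*pi/2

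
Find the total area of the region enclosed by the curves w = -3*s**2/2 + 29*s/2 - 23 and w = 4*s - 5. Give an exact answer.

Set the curves equal: -3*s**2/2 + 29*s/2 - 23 = 4*s - 5, so -3*s**2/2 + 21*s/2 - 18 = 0, which factors as -3*(s - 4)*(s - 3)/2 = 0. The curves meet at s = 3, 4.
On [3, 4], w = -3*s**2/2 + 29*s/2 - 23 is on top; that piece has area ∫[3,4] (-3*s**2/2 + 21*s/2 - 18) ds = 1/4.

1/4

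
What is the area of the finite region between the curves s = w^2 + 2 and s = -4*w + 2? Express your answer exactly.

Both boundary curves give s as a function of w, so integrate with respect to w. Setting them equal: w^2 + 4*w = 0, i.e. w*(w + 4) = 0, so they meet at w = -4, 0.
For w in [-4, 0], s = w^2 + 2 is on the left; area = ∫[-4,0] (-(w^2 + 4*w)) dw = 32/3.

32/3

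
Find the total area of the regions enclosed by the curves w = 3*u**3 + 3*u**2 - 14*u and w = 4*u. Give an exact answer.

253/4

Set the curves equal: 3*u**3 + 3*u**2 - 14*u = 4*u, so 3*u**3 + 3*u**2 - 18*u = 0, which factors as 3*u*(u - 2)*(u + 3) = 0. The curves meet at u = -3, 0, 2.
On [-3, 0], w = 3*u**3 + 3*u**2 - 14*u is on top; that piece has area ∫[-3,0] (3*u**3 + 3*u**2 - 18*u) du = 189/4.
On [0, 2], w = 4*u is on top; that piece has area ∫[0,2] (-(3*u**3 + 3*u**2 - 18*u)) du = 16.
Total enclosed area = 189/4 + 16 = 253/4.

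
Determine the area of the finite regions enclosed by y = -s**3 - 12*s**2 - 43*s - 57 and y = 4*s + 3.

Set the curves equal: -s**3 - 12*s**2 - 43*s - 57 = 4*s + 3, so -s**3 - 12*s**2 - 47*s - 60 = 0, which factors as -(s + 3)*(s + 4)*(s + 5) = 0. The curves meet at s = -5, -4, -3.
On [-5, -4], y = 4*s + 3 is on top; that piece has area ∫[-5,-4] (-(-s**3 - 12*s**2 - 47*s - 60)) ds = 1/4.
On [-4, -3], y = -s**3 - 12*s**2 - 43*s - 57 is on top; that piece has area ∫[-4,-3] (-s**3 - 12*s**2 - 47*s - 60) ds = 1/4.
Total enclosed area = 1/4 + 1/4 = 1/2.

1/2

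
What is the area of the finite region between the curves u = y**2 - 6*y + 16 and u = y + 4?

Both boundary curves give u as a function of y, so integrate with respect to y. Setting them equal: y**2 - 7*y + 12 = 0, i.e. (y - 4)*(y - 3) = 0, so they meet at y = 3, 4.
For y in [3, 4], u = y**2 - 6*y + 16 is on the left; area = ∫[3,4] (-(y**2 - 7*y + 12)) dy = 1/6.

1/6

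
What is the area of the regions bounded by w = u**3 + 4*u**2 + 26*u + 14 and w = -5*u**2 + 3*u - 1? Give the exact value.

Set the curves equal: u**3 + 4*u**2 + 26*u + 14 = -5*u**2 + 3*u - 1, so u**3 + 9*u**2 + 23*u + 15 = 0, which factors as (u + 1)*(u + 3)*(u + 5) = 0. The curves meet at u = -5, -3, -1.
On [-5, -3], w = u**3 + 4*u**2 + 26*u + 14 is on top; that piece has area ∫[-5,-3] (u**3 + 9*u**2 + 23*u + 15) du = 4.
On [-3, -1], w = -5*u**2 + 3*u - 1 is on top; that piece has area ∫[-3,-1] (-(u**3 + 9*u**2 + 23*u + 15)) du = 4.
Total enclosed area = 4 + 4 = 8.

8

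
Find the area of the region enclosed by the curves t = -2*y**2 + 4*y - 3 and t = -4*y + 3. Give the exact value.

Both boundary curves give t as a function of y, so integrate with respect to y. Setting them equal: -2*y**2 + 8*y - 6 = 0, i.e. -2*(y - 3)*(y - 1) = 0, so they meet at y = 1, 3.
For y in [1, 3], t = -2*y**2 + 4*y - 3 is on the right; area = ∫[1,3] (-2*y**2 + 8*y - 6) dy = 8/3.

8/3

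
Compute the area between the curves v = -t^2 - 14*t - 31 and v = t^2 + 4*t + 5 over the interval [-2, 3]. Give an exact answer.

745/3

On [-2, 3], (-t^2 - 14*t - 31) - (t^2 + 4*t + 5) = -2*t^2 - 18*t - 36 is ≤ 0 throughout, so the area is a single integral of |-2*t^2 - 18*t - 36|.
∫[-2,3] (-2*t^2 - 18*t - 36) dt = -745/3; the area of that piece is 745/3.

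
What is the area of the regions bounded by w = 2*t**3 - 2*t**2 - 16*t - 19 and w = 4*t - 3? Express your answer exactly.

443/3

Set the curves equal: 2*t**3 - 2*t**2 - 16*t - 19 = 4*t - 3, so 2*t**3 - 2*t**2 - 20*t - 16 = 0, which factors as 2*(t - 4)*(t + 1)*(t + 2) = 0. The curves meet at t = -2, -1, 4.
On [-2, -1], w = 2*t**3 - 2*t**2 - 16*t - 19 is on top; that piece has area ∫[-2,-1] (2*t**3 - 2*t**2 - 20*t - 16) dt = 11/6.
On [-1, 4], w = 4*t - 3 is on top; that piece has area ∫[-1,4] (-(2*t**3 - 2*t**2 - 20*t - 16)) dt = 875/6.
Total enclosed area = 11/6 + 875/6 = 443/3.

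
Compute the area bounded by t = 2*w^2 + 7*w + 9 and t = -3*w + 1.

Both boundary curves give t as a function of w, so integrate with respect to w. Setting them equal: 2*w^2 + 10*w + 8 = 0, i.e. 2*(w + 1)*(w + 4) = 0, so they meet at w = -4, -1.
For w in [-4, -1], t = 2*w^2 + 7*w + 9 is on the left; area = ∫[-4,-1] (-(2*w^2 + 10*w + 8)) dw = 9.

9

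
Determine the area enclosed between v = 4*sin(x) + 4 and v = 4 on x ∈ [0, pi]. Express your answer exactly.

8

On [0, pi], (4*sin(x) + 4) - (4) = 4*sin(x) is ≥ 0 throughout, so the area is a single integral of |4*sin(x)|.
∫[0,pi] (4*sin(x)) dx = 8.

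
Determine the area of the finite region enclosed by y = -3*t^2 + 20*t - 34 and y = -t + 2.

Set the curves equal: -3*t^2 + 20*t - 34 = -t + 2, so -3*t^2 + 21*t - 36 = 0, which factors as -3*(t - 4)*(t - 3) = 0. The curves meet at t = 3, 4.
On [3, 4], y = -3*t^2 + 20*t - 34 is on top; that piece has area ∫[3,4] (-3*t^2 + 21*t - 36) dt = 1/2.

1/2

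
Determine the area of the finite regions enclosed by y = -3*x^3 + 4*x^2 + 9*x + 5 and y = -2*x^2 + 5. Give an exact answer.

Set the curves equal: -3*x^3 + 4*x^2 + 9*x + 5 = -2*x^2 + 5, so -3*x^3 + 6*x^2 + 9*x = 0, which factors as -3*x*(x - 3)*(x + 1) = 0. The curves meet at x = -1, 0, 3.
On [-1, 0], y = -2*x^2 + 5 is on top; that piece has area ∫[-1,0] (-(-3*x^3 + 6*x^2 + 9*x)) dx = 7/4.
On [0, 3], y = -3*x^3 + 4*x^2 + 9*x + 5 is on top; that piece has area ∫[0,3] (-3*x^3 + 6*x^2 + 9*x) dx = 135/4.
Total enclosed area = 7/4 + 135/4 = 71/2.

71/2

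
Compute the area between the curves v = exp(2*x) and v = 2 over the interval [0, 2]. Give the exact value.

The difference (exp(2*x)) - (2) = exp(2*x) - 2 changes sign at x = log(2)/2 inside [0, 2], so split the integral there.
∫[0,log(2)/2] (exp(2*x) - 2) dx = 1/2 - log(2); the area of that piece is -1/2 + log(2).
∫[log(2)/2,2] (exp(2*x) - 2) dx = -5 + log(2) + exp(4)/2.
Total area = (-1/2 + log(2)) + (-5 + log(2) + exp(4)/2) = -11/2 + 2*log(2) + exp(4)/2.

-11/2 + 2*log(2) + exp(4)/2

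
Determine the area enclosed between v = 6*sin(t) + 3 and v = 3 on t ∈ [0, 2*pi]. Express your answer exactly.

24

The difference (6*sin(t) + 3) - (3) = 6*sin(t) changes sign at t = pi inside [0, 2*pi], so split the integral there.
∫[0,pi] (6*sin(t)) dt = 12.
∫[pi,2*pi] (6*sin(t)) dt = -12; the area of that piece is 12.
Total area = 12 + 12 = 24.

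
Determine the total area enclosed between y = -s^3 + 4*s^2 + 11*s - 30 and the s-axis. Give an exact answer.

863/6

The curve meets the s-axis where -s^3 + 4*s^2 + 11*s - 30 = 0, i.e. -(s - 5)*(s - 2)*(s + 3) = 0, at s = -3, 2, 5.
On [-3, 2] the curve lies below the axis; ∫[-3,2] (-s^3 + 4*s^2 + 11*s - 30) ds = -1375/12, giving area 1375/12.
On [2, 5] the curve lies above the axis; ∫[2,5] (-s^3 + 4*s^2 + 11*s - 30) ds = 117/4, giving area 117/4.
Total area = 1375/12 + 117/4 = 863/6.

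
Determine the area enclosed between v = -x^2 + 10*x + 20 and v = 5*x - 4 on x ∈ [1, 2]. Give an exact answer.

On [1, 2], (-x^2 + 10*x + 20) - (5*x - 4) = -x^2 + 5*x + 24 is ≥ 0 throughout, so the area is a single integral of |-x^2 + 5*x + 24|.
∫[1,2] (-x^2 + 5*x + 24) dx = 175/6.

175/6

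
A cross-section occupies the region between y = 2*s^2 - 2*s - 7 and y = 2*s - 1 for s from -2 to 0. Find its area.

The difference (2*s^2 - 2*s - 7) - (2*s - 1) = 2*s^2 - 4*s - 6 changes sign at s = -1 inside [-2, 0], so split the integral there.
∫[-2,-1] (2*s^2 - 4*s - 6) ds = 14/3.
∫[-1,0] (2*s^2 - 4*s - 6) ds = -10/3; the area of that piece is 10/3.
Total area = 14/3 + 10/3 = 8.

8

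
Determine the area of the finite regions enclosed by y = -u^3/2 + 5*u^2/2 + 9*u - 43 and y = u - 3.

5137/24

Set the curves equal: -u^3/2 + 5*u^2/2 + 9*u - 43 = u - 3, so -u^3/2 + 5*u^2/2 + 8*u - 40 = 0, which factors as -(u - 5)*(u - 4)*(u + 4)/2 = 0. The curves meet at u = -4, 4, 5.
On [-4, 4], y = u - 3 is on top; that piece has area ∫[-4,4] (-(-u^3/2 + 5*u^2/2 + 8*u - 40)) du = 640/3.
On [4, 5], y = -u^3/2 + 5*u^2/2 + 9*u - 43 is on top; that piece has area ∫[4,5] (-u^3/2 + 5*u^2/2 + 8*u - 40) du = 17/24.
Total enclosed area = 640/3 + 17/24 = 5137/24.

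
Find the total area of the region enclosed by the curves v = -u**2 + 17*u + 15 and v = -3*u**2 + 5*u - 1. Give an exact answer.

8/3

Set the curves equal: -u**2 + 17*u + 15 = -3*u**2 + 5*u - 1, so 2*u**2 + 12*u + 16 = 0, which factors as 2*(u + 2)*(u + 4) = 0. The curves meet at u = -4, -2.
On [-4, -2], v = -3*u**2 + 5*u - 1 is on top; that piece has area ∫[-4,-2] (-(2*u**2 + 12*u + 16)) du = 8/3.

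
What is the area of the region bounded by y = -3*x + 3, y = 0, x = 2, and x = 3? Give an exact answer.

9/2

On [2, 3], (-3*x + 3) - (0) = -3*x + 3 is ≤ 0 throughout, so the area is a single integral of |-3*x + 3|.
∫[2,3] (-3*x + 3) dx = -9/2; the area of that piece is 9/2.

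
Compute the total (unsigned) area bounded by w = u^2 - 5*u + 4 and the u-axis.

The curve meets the u-axis where u^2 - 5*u + 4 = 0, i.e. (u - 4)*(u - 1) = 0, at u = 1, 4.
On [1, 4] the curve lies below the axis; ∫[1,4] (u^2 - 5*u + 4) du = -9/2, giving area 9/2.

9/2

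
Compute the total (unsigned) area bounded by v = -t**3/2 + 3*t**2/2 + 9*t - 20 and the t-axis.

The curve meets the t-axis where -t**3/2 + 3*t**2/2 + 9*t - 20 = 0, i.e. -(t - 5)*(t - 2)*(t + 4)/2 = 0, at t = -4, 2, 5.
On [-4, 2] the curve lies below the axis; ∫[-4,2] (-t**3/2 + 3*t**2/2 + 9*t - 20) dt = -108, giving area 108.
On [2, 5] the curve lies above the axis; ∫[2,5] (-t**3/2 + 3*t**2/2 + 9*t - 20) dt = 135/8, giving area 135/8.
Total area = 108 + 135/8 = 999/8.

999/8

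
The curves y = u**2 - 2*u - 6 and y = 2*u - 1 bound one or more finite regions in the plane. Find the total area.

36

Set the curves equal: u**2 - 2*u - 6 = 2*u - 1, so u**2 - 4*u - 5 = 0, which factors as (u - 5)*(u + 1) = 0. The curves meet at u = -1, 5.
On [-1, 5], y = 2*u - 1 is on top; that piece has area ∫[-1,5] (-(u**2 - 4*u - 5)) du = 36.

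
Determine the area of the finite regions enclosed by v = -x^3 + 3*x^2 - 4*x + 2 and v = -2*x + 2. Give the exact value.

Set the curves equal: -x^3 + 3*x^2 - 4*x + 2 = -2*x + 2, so -x^3 + 3*x^2 - 2*x = 0, which factors as -x*(x - 2)*(x - 1) = 0. The curves meet at x = 0, 1, 2.
On [0, 1], v = -2*x + 2 is on top; that piece has area ∫[0,1] (-(-x^3 + 3*x^2 - 2*x)) dx = 1/4.
On [1, 2], v = -x^3 + 3*x^2 - 4*x + 2 is on top; that piece has area ∫[1,2] (-x^3 + 3*x^2 - 2*x) dx = 1/4.
Total enclosed area = 1/4 + 1/4 = 1/2.

1/2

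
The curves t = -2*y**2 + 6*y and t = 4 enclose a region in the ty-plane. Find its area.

Both boundary curves give t as a function of y, so integrate with respect to y. Setting them equal: -2*y**2 + 6*y - 4 = 0, i.e. -2*(y - 2)*(y - 1) = 0, so they meet at y = 1, 2.
For y in [1, 2], t = -2*y**2 + 6*y is on the right; area = ∫[1,2] (-2*y**2 + 6*y - 4) dy = 1/3.

1/3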